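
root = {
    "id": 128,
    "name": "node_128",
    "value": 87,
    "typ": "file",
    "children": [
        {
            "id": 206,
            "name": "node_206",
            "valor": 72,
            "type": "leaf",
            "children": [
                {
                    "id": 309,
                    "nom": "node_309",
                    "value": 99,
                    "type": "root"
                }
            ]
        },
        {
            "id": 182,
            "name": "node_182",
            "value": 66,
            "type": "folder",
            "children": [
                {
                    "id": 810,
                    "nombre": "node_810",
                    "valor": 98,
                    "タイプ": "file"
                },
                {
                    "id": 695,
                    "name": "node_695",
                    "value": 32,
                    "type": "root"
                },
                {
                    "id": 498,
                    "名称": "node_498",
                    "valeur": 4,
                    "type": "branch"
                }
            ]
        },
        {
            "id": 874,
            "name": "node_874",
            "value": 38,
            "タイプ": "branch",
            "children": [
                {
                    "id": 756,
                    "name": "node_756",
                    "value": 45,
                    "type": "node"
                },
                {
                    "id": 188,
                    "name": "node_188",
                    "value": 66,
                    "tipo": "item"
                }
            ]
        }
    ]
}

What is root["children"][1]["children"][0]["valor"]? 98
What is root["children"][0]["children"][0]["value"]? 99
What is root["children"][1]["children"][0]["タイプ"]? "file"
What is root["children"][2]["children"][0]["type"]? "node"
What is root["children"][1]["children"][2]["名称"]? "node_498"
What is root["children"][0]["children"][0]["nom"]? "node_309"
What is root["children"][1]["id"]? 182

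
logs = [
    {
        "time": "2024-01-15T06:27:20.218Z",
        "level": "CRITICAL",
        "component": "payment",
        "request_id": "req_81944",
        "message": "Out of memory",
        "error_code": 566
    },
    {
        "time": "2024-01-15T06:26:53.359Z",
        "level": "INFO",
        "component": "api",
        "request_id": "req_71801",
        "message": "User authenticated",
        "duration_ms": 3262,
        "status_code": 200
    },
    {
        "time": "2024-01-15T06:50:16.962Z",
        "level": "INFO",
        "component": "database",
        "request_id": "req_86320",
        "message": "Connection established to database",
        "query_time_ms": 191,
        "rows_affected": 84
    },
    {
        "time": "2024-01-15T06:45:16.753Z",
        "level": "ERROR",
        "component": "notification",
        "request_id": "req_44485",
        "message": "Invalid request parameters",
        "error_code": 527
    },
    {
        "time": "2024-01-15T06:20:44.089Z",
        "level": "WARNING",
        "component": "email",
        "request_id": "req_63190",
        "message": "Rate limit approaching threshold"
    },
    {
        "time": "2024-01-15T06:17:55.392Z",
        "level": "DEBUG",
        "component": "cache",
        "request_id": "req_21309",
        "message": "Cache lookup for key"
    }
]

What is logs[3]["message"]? "Invalid request parameters"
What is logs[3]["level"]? "ERROR"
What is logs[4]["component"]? "email"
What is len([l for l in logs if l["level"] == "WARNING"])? 1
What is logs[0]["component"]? "payment"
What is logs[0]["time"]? "2024-01-15T06:27:20.218Z"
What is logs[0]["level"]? "CRITICAL"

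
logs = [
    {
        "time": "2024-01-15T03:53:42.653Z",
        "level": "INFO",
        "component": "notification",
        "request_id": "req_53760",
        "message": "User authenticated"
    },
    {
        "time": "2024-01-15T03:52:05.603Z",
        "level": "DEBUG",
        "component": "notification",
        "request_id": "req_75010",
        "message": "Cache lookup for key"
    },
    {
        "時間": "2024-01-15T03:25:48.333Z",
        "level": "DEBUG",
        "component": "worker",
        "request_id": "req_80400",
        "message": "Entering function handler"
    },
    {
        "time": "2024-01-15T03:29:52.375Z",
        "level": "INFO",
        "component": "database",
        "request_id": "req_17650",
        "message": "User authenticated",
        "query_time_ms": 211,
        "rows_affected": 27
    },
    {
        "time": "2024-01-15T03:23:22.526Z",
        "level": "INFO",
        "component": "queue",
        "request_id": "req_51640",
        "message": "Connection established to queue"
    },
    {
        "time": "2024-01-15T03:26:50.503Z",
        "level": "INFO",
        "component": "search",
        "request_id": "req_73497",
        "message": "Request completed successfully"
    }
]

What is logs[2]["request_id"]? "req_80400"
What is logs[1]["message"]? "Cache lookup for key"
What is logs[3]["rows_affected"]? 27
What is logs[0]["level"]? "INFO"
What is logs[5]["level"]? "INFO"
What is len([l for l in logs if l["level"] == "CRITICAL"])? 0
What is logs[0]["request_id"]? "req_53760"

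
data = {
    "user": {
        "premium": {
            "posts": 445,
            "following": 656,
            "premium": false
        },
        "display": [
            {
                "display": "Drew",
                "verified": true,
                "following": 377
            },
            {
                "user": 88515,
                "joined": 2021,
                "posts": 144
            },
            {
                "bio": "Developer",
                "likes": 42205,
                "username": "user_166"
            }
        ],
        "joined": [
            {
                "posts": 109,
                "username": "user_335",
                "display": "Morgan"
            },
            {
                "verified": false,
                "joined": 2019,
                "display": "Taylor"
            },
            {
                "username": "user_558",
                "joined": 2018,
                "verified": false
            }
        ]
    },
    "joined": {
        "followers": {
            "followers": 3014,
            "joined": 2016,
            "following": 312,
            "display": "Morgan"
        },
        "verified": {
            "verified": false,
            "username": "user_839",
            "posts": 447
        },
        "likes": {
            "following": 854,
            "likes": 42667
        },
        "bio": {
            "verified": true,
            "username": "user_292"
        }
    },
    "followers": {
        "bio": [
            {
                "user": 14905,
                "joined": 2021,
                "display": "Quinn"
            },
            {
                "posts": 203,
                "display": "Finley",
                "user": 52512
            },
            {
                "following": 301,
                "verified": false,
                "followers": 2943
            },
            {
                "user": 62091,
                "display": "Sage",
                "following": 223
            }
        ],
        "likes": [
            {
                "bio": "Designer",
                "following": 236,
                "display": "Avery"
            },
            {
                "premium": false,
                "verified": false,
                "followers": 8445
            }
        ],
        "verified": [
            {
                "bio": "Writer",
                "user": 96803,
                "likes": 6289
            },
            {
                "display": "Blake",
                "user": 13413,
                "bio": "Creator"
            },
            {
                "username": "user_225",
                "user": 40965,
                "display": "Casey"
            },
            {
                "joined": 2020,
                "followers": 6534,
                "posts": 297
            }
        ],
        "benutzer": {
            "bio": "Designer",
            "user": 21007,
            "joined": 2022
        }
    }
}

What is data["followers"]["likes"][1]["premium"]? False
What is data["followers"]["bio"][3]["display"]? "Sage"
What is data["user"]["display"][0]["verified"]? True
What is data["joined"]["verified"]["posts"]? 447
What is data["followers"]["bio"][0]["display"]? "Quinn"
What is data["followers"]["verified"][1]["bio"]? "Creator"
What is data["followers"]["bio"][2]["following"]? 301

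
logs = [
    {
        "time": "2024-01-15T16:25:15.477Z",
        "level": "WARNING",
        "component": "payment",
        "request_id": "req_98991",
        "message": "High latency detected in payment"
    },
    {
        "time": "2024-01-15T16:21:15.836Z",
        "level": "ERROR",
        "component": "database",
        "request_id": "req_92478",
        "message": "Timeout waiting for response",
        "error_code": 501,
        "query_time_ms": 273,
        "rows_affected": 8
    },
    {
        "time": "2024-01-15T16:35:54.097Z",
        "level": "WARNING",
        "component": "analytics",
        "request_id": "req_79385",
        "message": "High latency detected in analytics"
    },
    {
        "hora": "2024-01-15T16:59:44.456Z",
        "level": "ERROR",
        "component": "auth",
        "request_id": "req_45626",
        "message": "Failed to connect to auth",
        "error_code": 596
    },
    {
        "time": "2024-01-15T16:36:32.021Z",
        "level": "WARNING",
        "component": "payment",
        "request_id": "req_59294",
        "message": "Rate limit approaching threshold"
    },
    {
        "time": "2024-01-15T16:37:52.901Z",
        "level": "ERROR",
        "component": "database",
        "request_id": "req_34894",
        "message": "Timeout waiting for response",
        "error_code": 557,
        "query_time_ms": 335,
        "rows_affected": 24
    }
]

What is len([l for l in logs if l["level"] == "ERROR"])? 3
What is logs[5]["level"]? "ERROR"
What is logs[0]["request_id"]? "req_98991"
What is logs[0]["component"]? "payment"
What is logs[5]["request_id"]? "req_34894"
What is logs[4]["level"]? "WARNING"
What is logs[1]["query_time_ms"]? 273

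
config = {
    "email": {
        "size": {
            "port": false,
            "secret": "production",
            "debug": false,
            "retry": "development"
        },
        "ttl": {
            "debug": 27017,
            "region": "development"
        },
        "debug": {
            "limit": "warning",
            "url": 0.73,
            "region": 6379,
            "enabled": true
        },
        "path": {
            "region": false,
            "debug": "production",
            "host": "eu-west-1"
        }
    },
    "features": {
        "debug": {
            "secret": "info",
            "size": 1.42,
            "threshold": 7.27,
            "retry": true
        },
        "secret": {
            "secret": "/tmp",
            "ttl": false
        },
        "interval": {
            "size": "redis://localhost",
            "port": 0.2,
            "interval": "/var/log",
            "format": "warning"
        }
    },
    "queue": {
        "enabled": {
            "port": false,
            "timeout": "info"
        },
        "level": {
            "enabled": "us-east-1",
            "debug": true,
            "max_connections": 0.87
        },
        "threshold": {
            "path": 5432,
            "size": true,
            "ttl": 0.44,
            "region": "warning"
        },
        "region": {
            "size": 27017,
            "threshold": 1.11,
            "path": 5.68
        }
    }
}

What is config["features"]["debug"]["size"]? 1.42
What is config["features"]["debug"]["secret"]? "info"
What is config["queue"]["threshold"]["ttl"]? 0.44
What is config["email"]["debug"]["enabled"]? True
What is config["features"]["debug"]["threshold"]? 7.27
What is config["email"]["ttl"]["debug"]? 27017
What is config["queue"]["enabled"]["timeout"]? "info"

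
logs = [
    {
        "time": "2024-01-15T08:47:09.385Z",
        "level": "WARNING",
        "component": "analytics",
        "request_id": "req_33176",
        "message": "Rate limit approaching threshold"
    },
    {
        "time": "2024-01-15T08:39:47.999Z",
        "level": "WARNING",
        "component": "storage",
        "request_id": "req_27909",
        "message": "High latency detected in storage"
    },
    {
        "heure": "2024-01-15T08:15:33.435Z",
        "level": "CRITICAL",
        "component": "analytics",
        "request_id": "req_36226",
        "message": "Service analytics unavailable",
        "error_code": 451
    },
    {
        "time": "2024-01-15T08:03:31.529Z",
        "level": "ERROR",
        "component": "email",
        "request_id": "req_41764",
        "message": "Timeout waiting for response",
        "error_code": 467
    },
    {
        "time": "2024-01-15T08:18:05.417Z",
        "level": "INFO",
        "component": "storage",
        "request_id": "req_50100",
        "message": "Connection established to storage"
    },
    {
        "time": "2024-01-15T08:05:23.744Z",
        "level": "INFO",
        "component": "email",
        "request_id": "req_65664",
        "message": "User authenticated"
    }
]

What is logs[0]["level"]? "WARNING"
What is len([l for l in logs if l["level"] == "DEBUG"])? 0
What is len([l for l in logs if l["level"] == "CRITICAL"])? 1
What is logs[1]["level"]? "WARNING"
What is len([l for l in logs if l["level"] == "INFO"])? 2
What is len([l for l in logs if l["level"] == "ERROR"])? 1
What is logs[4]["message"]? "Connection established to storage"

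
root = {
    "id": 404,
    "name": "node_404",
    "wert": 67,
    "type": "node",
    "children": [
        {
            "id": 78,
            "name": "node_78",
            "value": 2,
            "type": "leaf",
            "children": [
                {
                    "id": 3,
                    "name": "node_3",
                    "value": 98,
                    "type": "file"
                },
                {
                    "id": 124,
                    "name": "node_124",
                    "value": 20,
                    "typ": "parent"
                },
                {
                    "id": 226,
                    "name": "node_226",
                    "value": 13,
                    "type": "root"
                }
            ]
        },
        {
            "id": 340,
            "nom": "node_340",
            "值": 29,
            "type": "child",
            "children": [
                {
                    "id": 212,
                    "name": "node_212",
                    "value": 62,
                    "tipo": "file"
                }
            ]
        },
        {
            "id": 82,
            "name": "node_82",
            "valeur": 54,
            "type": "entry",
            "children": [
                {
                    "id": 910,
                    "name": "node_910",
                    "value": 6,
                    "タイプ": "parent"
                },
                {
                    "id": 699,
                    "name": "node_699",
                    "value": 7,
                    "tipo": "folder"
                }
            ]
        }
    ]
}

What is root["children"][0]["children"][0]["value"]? 98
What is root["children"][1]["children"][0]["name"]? "node_212"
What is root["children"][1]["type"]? "child"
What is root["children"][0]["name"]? "node_78"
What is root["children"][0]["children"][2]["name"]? "node_226"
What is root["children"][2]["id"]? 82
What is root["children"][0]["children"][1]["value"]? 20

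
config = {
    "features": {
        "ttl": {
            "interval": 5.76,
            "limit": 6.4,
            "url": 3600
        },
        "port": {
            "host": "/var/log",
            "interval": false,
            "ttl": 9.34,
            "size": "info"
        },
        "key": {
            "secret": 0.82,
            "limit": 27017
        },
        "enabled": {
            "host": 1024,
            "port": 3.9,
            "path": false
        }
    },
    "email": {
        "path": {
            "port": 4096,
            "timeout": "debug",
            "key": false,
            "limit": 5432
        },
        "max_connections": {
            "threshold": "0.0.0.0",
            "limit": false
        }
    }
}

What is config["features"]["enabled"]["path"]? False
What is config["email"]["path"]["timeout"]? "debug"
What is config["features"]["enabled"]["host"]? 1024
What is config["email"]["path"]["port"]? 4096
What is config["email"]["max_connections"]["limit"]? False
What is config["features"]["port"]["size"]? "info"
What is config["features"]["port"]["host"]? "/var/log"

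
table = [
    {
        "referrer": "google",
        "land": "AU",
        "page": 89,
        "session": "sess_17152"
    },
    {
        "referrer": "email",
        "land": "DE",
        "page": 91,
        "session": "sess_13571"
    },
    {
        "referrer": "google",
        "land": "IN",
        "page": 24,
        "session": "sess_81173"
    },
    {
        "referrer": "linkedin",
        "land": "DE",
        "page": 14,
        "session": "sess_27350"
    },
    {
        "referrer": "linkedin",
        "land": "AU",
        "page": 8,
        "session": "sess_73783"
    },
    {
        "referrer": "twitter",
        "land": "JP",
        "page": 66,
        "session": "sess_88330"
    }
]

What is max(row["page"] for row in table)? 91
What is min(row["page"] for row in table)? 8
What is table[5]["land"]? "JP"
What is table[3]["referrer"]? "linkedin"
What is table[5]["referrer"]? "twitter"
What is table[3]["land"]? "DE"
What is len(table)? 6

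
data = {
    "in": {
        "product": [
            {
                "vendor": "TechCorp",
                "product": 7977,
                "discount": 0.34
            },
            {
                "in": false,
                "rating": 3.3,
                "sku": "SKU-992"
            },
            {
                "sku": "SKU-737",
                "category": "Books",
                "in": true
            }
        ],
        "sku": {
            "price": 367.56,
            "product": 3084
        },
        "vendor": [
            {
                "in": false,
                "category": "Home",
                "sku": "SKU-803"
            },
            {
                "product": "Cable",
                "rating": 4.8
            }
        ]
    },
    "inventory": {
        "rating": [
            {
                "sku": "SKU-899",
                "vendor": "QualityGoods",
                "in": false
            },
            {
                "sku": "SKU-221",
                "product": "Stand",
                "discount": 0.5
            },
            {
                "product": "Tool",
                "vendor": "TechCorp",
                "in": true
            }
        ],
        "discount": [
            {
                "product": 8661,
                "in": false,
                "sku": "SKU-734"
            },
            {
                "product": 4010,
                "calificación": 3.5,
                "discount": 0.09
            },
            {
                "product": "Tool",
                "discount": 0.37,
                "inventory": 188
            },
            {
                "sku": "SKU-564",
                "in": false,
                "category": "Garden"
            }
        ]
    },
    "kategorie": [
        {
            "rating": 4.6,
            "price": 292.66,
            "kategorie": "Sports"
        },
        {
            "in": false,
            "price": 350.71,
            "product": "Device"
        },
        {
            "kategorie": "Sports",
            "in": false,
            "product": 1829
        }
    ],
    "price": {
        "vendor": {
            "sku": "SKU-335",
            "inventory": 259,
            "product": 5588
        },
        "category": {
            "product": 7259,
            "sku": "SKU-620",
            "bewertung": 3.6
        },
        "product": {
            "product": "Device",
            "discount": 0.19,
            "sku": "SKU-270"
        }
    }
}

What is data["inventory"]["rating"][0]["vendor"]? "QualityGoods"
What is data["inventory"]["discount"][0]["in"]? False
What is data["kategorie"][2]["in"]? False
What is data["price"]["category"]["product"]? 7259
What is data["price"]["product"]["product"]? "Device"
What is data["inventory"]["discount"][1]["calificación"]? 3.5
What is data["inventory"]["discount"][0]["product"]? 8661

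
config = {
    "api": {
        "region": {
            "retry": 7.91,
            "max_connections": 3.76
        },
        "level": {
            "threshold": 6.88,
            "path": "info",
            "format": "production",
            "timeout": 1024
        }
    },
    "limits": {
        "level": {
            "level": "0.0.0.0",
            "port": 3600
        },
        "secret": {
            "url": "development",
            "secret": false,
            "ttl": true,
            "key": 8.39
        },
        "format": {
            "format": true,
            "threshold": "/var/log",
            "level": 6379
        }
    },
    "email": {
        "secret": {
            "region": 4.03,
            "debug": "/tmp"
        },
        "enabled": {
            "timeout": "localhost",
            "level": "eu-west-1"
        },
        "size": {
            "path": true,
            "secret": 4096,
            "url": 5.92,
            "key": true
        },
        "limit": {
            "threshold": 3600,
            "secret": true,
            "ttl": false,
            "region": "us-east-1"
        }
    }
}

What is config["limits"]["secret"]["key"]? 8.39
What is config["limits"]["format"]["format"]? True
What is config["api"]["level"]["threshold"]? 6.88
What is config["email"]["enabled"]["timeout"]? "localhost"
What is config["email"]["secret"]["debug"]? "/tmp"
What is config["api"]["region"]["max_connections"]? 3.76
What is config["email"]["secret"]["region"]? 4.03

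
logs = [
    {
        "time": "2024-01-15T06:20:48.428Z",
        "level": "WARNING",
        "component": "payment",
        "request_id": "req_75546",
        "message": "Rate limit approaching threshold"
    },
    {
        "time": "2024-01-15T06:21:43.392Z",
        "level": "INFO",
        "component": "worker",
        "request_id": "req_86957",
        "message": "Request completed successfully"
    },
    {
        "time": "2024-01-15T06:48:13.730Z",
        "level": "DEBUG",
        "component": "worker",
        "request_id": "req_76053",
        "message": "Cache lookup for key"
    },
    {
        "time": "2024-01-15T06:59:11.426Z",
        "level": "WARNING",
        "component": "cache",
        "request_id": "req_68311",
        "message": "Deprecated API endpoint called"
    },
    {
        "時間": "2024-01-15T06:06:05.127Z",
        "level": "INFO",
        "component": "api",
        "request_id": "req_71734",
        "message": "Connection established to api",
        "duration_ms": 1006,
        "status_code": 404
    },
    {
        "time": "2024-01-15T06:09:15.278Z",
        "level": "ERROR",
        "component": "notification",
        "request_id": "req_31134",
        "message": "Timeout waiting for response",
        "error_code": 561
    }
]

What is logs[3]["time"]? "2024-01-15T06:59:11.426Z"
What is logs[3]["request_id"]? "req_68311"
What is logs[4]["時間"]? "2024-01-15T06:06:05.127Z"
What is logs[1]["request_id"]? "req_86957"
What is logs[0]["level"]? "WARNING"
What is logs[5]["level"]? "ERROR"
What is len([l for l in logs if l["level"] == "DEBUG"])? 1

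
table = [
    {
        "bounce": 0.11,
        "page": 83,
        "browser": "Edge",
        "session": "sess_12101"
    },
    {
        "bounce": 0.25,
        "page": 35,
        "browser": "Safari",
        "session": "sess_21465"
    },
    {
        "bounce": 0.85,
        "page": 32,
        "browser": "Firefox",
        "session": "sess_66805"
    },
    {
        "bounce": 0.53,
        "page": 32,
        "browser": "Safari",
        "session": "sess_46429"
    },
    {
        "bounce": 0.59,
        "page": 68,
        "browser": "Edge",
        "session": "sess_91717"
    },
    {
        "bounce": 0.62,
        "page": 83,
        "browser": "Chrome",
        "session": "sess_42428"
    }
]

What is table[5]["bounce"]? 0.62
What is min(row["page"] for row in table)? 32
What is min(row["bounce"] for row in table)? 0.11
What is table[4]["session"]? "sess_91717"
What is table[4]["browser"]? "Edge"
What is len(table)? 6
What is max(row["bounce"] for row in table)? 0.85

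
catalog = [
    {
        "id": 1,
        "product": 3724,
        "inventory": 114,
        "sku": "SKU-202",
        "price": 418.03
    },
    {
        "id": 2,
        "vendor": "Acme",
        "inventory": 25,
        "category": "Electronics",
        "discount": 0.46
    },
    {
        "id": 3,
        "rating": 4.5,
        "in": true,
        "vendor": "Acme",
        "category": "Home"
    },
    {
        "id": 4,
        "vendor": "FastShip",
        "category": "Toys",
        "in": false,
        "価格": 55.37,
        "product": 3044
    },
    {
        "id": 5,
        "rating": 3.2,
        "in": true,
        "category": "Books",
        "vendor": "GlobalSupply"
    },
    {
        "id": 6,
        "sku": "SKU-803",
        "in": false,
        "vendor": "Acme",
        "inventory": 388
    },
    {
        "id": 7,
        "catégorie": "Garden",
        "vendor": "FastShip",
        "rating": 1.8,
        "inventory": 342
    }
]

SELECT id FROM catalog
[1, 2, 3, 4, 5, 6, 7]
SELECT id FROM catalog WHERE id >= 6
[6, 7]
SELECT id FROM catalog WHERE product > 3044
[1]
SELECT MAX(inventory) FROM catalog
388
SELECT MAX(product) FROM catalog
3724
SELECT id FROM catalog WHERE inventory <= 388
[1, 2, 6, 7]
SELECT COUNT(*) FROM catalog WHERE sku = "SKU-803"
1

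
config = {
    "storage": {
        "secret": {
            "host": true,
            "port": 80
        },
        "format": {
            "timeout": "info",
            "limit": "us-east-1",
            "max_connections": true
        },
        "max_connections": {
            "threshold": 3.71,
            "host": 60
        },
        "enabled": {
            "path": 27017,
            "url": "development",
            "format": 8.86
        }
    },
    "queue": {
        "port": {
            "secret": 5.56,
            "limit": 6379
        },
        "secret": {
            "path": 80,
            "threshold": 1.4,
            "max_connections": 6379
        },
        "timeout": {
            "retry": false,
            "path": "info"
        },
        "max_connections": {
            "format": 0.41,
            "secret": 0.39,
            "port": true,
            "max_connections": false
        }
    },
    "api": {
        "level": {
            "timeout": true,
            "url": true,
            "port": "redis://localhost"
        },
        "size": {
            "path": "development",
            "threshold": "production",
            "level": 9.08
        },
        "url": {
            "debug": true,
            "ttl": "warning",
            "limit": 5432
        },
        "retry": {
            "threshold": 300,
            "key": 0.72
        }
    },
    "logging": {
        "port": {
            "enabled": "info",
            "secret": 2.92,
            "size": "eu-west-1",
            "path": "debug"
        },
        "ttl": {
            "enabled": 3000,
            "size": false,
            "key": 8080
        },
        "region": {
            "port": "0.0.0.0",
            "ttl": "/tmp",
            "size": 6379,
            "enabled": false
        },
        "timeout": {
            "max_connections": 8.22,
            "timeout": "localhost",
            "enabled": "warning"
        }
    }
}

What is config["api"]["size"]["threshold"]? "production"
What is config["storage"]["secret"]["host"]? True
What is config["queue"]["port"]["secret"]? 5.56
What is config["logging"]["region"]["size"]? 6379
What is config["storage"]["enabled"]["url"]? "development"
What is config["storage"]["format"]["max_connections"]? True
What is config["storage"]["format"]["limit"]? "us-east-1"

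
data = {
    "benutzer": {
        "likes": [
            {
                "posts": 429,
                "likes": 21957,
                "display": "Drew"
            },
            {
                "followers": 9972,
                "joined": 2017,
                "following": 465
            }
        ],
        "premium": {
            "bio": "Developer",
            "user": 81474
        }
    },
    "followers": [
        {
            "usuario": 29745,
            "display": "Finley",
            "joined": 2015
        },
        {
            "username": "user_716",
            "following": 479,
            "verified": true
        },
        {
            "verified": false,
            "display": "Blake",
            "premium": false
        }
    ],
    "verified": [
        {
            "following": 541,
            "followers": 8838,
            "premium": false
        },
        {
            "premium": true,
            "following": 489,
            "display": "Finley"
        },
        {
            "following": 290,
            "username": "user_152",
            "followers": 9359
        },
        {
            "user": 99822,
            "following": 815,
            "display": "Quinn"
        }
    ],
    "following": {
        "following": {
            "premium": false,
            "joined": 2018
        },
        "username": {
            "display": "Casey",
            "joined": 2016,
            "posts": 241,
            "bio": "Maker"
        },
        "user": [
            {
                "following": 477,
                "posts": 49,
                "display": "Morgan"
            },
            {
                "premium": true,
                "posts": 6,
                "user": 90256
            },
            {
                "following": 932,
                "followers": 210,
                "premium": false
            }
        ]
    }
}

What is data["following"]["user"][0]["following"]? 477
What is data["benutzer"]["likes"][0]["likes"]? 21957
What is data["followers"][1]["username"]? "user_716"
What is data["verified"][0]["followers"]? 8838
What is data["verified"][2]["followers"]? 9359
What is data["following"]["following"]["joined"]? 2018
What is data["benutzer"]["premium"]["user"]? 81474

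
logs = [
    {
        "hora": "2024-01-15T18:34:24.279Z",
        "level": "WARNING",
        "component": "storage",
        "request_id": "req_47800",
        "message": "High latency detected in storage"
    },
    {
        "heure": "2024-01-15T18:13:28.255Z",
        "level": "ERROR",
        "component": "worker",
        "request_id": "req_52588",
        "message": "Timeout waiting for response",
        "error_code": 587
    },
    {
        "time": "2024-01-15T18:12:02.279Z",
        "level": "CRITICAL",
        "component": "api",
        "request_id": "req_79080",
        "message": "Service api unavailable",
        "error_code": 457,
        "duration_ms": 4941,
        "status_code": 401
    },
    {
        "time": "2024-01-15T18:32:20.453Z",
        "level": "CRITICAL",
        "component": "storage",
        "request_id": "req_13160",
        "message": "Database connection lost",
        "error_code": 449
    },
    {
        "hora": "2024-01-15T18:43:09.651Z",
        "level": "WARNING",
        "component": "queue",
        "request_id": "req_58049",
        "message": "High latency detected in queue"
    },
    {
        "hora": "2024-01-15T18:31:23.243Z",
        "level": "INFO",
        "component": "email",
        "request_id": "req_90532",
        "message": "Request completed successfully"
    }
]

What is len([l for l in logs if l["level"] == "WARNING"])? 2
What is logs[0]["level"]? "WARNING"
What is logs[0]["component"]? "storage"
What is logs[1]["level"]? "ERROR"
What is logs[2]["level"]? "CRITICAL"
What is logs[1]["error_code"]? 587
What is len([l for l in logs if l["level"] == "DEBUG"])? 0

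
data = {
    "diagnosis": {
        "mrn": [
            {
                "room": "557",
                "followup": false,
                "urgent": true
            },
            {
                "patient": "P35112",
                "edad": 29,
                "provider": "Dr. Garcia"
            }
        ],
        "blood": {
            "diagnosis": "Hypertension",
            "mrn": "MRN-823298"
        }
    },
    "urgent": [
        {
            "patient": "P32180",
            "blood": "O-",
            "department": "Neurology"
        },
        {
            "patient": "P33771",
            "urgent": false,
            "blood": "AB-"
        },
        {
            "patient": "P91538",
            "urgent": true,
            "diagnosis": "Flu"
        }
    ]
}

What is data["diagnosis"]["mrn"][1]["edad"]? 29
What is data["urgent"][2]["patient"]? "P91538"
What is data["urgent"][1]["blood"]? "AB-"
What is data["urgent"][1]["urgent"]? False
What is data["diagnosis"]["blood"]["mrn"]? "MRN-823298"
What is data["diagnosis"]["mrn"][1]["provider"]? "Dr. Garcia"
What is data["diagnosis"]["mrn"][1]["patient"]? "P35112"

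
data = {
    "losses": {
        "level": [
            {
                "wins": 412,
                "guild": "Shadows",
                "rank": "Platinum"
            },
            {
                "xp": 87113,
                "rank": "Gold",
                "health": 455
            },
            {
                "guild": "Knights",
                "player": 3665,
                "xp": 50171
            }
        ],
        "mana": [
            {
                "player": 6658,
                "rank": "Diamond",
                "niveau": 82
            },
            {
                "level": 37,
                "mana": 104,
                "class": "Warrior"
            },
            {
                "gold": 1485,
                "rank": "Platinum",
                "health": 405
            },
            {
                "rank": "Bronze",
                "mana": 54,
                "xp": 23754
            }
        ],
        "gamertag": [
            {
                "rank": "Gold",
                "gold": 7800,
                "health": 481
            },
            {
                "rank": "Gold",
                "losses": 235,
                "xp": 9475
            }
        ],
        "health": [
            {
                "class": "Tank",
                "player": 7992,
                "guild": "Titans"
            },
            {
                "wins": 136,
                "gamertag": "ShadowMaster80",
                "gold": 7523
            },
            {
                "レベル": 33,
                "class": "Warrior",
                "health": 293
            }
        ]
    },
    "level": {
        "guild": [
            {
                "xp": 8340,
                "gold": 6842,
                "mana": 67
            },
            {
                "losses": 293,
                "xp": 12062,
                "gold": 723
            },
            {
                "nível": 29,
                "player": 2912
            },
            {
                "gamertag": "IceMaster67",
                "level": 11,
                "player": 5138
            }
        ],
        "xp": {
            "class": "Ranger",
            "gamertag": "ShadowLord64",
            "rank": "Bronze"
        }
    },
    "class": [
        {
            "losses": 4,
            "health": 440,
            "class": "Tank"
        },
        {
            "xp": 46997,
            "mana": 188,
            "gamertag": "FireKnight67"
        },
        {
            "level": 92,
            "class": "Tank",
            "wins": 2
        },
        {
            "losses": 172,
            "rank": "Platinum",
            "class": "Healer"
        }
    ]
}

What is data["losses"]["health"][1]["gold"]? 7523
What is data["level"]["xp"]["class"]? "Ranger"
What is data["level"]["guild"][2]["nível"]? 29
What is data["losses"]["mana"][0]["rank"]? "Diamond"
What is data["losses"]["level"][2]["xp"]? 50171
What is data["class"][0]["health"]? 440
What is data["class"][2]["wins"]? 2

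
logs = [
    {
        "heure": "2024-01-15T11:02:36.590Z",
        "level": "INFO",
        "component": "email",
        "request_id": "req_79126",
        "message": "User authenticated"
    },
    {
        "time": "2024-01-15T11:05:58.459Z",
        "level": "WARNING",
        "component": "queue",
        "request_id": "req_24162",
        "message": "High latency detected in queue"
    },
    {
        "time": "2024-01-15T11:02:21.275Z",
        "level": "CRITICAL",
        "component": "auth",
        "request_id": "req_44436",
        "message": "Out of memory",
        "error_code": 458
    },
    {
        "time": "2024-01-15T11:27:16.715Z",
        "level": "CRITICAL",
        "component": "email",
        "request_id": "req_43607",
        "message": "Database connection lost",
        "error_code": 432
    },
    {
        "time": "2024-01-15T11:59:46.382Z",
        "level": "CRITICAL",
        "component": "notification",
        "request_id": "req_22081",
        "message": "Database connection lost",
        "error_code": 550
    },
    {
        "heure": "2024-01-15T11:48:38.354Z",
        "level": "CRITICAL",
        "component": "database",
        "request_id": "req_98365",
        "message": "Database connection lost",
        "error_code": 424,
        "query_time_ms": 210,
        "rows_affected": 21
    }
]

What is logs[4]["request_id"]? "req_22081"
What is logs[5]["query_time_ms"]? 210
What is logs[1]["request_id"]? "req_24162"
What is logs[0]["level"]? "INFO"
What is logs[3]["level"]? "CRITICAL"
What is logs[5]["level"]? "CRITICAL"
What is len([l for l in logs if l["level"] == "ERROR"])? 0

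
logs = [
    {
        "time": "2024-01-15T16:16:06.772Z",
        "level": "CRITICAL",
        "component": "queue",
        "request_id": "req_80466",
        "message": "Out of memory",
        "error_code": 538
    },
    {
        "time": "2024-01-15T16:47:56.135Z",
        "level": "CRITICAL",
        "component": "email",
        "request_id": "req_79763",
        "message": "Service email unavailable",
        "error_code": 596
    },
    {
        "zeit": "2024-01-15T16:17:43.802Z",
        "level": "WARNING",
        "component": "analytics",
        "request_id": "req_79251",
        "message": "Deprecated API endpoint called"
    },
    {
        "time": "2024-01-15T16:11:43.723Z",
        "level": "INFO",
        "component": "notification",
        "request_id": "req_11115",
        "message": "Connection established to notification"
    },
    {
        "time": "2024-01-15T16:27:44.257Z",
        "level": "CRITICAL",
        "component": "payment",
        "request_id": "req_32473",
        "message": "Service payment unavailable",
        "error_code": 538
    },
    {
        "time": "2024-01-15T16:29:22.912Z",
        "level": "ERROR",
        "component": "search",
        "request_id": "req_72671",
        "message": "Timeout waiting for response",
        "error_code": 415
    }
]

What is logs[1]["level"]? "CRITICAL"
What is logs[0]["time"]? "2024-01-15T16:16:06.772Z"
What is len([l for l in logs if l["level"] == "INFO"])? 1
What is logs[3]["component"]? "notification"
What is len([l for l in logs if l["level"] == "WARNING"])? 1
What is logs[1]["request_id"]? "req_79763"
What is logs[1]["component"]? "email"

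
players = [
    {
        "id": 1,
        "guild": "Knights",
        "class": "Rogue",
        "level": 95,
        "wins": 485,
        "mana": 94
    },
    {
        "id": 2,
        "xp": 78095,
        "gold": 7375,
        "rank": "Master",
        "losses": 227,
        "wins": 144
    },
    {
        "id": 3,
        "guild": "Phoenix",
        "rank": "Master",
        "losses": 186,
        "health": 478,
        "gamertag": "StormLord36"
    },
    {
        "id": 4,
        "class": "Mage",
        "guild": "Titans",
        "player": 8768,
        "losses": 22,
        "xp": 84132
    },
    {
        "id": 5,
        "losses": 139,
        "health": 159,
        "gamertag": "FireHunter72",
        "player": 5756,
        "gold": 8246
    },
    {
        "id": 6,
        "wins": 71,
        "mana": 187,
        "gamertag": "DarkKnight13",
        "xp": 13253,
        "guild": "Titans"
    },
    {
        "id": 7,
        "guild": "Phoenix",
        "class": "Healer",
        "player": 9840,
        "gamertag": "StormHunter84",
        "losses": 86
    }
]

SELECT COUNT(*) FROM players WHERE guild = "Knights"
1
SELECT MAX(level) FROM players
95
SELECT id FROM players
[1, 2, 3, 4, 5, 6, 7]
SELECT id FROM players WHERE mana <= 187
[1, 6]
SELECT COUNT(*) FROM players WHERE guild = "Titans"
2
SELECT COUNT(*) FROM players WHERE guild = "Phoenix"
2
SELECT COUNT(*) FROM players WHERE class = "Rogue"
1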